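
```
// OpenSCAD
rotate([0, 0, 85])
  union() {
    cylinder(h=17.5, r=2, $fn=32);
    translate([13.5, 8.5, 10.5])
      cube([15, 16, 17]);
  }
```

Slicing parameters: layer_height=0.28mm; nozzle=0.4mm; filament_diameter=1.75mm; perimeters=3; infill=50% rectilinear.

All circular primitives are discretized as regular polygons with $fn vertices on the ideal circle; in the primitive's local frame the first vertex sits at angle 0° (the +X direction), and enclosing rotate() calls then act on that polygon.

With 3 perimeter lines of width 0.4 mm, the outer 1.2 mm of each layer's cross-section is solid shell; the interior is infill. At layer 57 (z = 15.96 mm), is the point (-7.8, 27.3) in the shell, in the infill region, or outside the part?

At z = 15.96 mm: the r=2 cylinder contributes a regular 32-gon of circumradius 2; the 15×16 cube at (13.5, 8.5) contributes its full rectangle; Combining (union): the 2 present regions are separate (no shared area or edge), so areas and boundary lengths simply add and each stays a separate island — 2 connected regions; (whole slice rotated 85° about Z — lengths, areas and connectivity unchanged). Overall, the cross-section has 2 separate islands. Undo the 85° rotation: the query point maps to (26.516, 10.150) in the un-rotated model frame. The nearest boundary edge runs (28.50, 8.50)→(13.50, 8.50); distance from the point to it = 1.65 mm. (Shell/infill is judged within the island containing the point — the largest one.) The point is inside the cross-section and 1.65 mm from the nearest boundary — more than the 1.2 mm shell width (3 × 0.4), so it's in the infill interior.

infill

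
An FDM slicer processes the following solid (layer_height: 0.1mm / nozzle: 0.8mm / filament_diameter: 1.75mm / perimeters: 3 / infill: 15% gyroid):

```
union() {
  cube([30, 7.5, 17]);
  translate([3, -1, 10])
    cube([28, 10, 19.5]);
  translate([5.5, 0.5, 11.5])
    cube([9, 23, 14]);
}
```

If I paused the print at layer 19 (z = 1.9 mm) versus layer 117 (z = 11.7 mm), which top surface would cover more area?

layer 117 (z = 11.7 mm)

Layer 19 (z = 1.9): the cube is present — its section is the full 30×7.5 rectangle (area 225.00 mm²); the cube at (3, -1) is not intersected at this z (z outside [10, 29.5]); the cube at (5.5, 0.5) is absent (z outside [11.5, 25.5]); Taking the union: only the 30×7.5 cube is present, so the union is just that shape — area = 225.00 mm². So its area = 225.00 mm². Layer 117 (z = 11.7): the cube (footprint 30×7.5) is included at this height (area 225.00 mm²); the cube at (3, -1) is present — its section is the full 28×10 rectangle (area 280.00 mm²); the cube at (5.5, 0.5) (footprint 9×23) is included at this height (area 207.00 mm²); Taking the union: the regions partially overlap — summed areas 712.00 mm² minus the doubly-counted overlap 279.00 mm² gives 433.00 mm² — area = 433.00 mm². So its area = 433.00 mm². Layer 117 is larger (433.00 vs 225.00 mm²).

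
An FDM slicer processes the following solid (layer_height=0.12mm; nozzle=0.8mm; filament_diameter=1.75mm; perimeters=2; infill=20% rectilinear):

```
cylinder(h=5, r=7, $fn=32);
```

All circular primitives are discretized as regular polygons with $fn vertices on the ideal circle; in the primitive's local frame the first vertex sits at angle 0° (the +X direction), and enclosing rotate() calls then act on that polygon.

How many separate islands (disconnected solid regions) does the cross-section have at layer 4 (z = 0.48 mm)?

At z = 0.48 mm: the cylinder: section is a regular 32-gon, circumradius r=7. Overall, the cross-section is a single solid region. Island count = 1.

1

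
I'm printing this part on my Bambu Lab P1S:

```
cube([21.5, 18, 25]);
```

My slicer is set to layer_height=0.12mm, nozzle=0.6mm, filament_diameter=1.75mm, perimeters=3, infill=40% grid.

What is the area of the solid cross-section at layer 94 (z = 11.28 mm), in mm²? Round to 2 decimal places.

387.00 mm²

At z = 11.28 mm: the 21.5×18 cube contributes its full rectangle (area 387.00 mm²). Overall, the cross-section is a single solid region. Net area = 387.00 mm².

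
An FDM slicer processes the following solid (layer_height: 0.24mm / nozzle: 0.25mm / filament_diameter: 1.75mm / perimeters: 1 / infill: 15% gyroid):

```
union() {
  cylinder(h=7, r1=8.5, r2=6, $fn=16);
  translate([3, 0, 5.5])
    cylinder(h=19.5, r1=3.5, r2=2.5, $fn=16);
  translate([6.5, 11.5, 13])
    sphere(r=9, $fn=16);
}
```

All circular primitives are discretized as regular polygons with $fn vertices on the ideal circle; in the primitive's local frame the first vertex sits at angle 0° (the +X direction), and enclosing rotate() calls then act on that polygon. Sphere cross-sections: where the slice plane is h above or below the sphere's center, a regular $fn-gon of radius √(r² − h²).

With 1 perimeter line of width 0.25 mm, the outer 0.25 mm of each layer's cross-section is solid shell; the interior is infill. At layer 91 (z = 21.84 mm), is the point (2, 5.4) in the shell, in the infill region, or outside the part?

outside

At z = 21.84 mm: the cone is not intersected at this z (z outside [0, 7]); the cone at (3, 0) contributes a regular 16-gon of circumradius 2.662 (interpolated between r1=3.5 and r2=2.5 at t=0.838); the sphere at (6.5, 11.5): section is a regular 16-gon, circumradius = √(r²−h²) = √(9²−8.84²) = 1.689; Combining (union): the 2 present regions are separate (no shared area or edge), so areas and boundary lengths simply add and each stays a separate island — 2 connected regions. Overall, the cross-section has 2 separate islands. The nearest boundary edge runs (1.98, 2.46)→(3.00, 2.66); distance from the point to it = 2.88 mm. The point is not inside any of the regions above, so it lies outside the cross-section (2.88 mm from the nearest boundary).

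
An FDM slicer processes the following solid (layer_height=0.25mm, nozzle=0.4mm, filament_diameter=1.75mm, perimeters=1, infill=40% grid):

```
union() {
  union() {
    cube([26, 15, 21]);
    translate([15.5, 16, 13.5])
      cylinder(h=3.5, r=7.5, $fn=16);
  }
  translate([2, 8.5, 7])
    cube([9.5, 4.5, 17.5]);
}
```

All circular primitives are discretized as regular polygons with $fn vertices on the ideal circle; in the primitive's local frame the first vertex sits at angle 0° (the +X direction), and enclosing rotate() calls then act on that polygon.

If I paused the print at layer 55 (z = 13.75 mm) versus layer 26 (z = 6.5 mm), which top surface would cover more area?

Layer 55 (z = 13.75): the 26×15 cube contributes its full rectangle (area 390.00 mm²); the cylinder at (15.5, 16): section is a regular 16-gon, circumradius r=7.5 (area = (16/2)·7.500²·sin(360°/16) = 172.21 mm²); Combining (union): the regions partially overlap — summed areas 562.21 mm² minus the doubly-counted overlap 71.30 mm² gives 490.90 mm² — area = 490.90 mm²; the cube at (2, 8.5) is present — its section is the full 9.5×4.5 rectangle (area 42.75 mm²); Combining (union): the 9.5×4.5 cube at (2, 8.5) lies entirely inside that combined region, so the union is just that combined region — area = 490.90 mm². So its area = 490.90 mm². Layer 26 (z = 6.5): the cube (footprint 26×15) is included at this height (area 390.00 mm²); the cylinder at (15.5, 16) is absent (z outside [13.5, 17]); Taking the union: only the 26×15 cube is present, so the union is just that shape — area = 390.00 mm²; the cube at (2, 8.5) is absent (z outside [7, 24.5]); Combining (union): only the result so far is present, so the union is just that shape — area = 390.00 mm². So its area = 390.00 mm². Layer 55 is larger (490.90 vs 390.00 mm²).

layer 55 (z = 13.75 mm)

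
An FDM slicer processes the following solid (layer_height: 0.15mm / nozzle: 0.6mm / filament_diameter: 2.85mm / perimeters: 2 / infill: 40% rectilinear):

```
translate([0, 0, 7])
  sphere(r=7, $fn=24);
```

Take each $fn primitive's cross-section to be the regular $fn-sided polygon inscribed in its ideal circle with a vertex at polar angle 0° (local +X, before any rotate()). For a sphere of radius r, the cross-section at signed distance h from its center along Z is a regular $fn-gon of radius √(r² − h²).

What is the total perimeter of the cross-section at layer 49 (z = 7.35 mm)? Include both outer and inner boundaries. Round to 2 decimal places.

At z = 7.35 mm: the sphere: section is a regular 24-gon, circumradius = √(r²−h²) = √(7²−0.35²) = 6.991 (perimeter = 2·24·6.991·sin(180°/24) = 43.80 mm). Overall, the cross-section is a single solid region. Total boundary length (outer) = 43.80 mm.

43.80 mm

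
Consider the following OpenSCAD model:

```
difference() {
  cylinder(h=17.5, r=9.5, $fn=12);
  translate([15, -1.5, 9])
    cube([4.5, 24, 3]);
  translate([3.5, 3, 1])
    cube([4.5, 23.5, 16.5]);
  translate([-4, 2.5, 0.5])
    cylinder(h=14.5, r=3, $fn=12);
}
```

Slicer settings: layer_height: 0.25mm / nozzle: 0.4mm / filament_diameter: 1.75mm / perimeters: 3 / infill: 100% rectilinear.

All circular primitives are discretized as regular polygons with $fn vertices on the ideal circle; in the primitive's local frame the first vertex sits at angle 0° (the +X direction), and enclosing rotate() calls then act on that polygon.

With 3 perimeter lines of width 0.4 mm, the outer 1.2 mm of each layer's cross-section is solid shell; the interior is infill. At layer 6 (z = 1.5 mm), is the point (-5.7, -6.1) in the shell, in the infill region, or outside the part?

At z = 1.5 mm: the r=9.5 cylinder gives a regular 12-gon of circumradius 9.5 (constant along its height); the cube at (15, -1.5) is not intersected at this z (z outside [9, 12]); the 4.5×23.5 cube at (3.5, 3) contributes its full rectangle; the cylinder at (-4, 2.5): section is a regular 12-gon, circumradius r=3; After the difference (first − rest): starting from the r=9.5 cylinder, the 4.5×23.5 cube at (3.5, 3) partially overlaps it — only the 18.45 mm² overlap (of its 105.75 mm²) is removed, clipping the outline; the r=3 cylinder at (-4, 2.5) lies wholly inside it (removes its full 27.00 mm² and its 18.63 mm outline becomes a hole wall) — 1 connected region with 1 hole. Overall, the cross-section is one region with 1 hole. The nearest boundary edge runs (-4.75, -8.23)→(-8.23, -4.75); distance from the point to it = 0.83 mm. The point is inside the cross-section, 0.83 mm from the nearest boundary — within the 1.2 mm shell band (3 × 0.4).

shell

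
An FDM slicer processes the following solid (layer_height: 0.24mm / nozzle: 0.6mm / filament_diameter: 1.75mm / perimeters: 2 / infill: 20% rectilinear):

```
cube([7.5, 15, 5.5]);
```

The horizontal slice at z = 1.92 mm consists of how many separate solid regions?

1

At z = 1.92 mm: the 7.5×15 cube contributes its full rectangle. The result has 1 disconnected region.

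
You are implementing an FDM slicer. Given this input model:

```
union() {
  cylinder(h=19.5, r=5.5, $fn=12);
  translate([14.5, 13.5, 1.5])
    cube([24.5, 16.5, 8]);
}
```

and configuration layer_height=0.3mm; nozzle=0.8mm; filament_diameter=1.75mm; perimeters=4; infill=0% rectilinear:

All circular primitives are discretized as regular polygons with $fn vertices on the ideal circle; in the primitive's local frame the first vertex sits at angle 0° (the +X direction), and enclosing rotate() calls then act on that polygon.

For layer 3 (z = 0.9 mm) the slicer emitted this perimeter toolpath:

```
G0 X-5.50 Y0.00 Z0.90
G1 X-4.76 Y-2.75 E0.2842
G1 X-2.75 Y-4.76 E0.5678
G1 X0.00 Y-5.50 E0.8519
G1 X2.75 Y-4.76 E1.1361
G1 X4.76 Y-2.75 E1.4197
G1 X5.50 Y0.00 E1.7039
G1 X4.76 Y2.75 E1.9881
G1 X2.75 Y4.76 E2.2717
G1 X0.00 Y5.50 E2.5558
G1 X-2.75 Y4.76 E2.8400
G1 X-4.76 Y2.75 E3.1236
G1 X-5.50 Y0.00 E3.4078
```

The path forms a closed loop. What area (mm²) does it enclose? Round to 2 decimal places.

90.69 mm²

Apply the shoelace formula to the sequence of (X, Y) vertices; enclosed area = 90.69 mm².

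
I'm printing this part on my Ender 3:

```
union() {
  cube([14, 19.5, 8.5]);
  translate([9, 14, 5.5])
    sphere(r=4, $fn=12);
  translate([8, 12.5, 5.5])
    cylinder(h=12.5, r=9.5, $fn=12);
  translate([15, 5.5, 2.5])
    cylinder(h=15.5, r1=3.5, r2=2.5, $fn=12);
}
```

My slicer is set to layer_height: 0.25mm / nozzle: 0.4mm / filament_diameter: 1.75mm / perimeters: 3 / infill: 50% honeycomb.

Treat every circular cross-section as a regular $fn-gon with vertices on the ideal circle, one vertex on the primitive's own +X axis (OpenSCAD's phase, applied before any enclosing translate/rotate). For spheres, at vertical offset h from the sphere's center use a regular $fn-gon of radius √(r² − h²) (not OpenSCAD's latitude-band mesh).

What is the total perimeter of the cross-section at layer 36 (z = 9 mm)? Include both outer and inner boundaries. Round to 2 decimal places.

At z = 9 mm: the cube does not reach this height (z outside [0, 8.5]); the r=4 sphere at (9, 14) contributes a regular 12-gon of circumradius √(4²−3.5²) = 1.936 (perimeter = 2·12·1.936·sin(180°/12) = 12.03 mm); the r=9.5 cylinder at (8, 12.5) contributes a regular 12-gon of circumradius 9.5 (perimeter = 2·12·9.500·sin(180°/12) = 59.01 mm); the cone at (15, 5.5): at t=0.419 of its height the radius interpolates to r₁+(r₂−r₁)t = 3.081, giving a regular 12-gon of that circumradius (perimeter = 2·12·3.081·sin(180°/12) = 19.14 mm); Taking the union: the regions partially overlap (shared area 21.05 mm²), so the edge portions inside another operand are dropped and the merged outline is re-measured after clipping — boundary = 64.67 mm. Overall, the cross-section is a single solid region. Total boundary length (outer) = 64.67 mm.

64.67 mm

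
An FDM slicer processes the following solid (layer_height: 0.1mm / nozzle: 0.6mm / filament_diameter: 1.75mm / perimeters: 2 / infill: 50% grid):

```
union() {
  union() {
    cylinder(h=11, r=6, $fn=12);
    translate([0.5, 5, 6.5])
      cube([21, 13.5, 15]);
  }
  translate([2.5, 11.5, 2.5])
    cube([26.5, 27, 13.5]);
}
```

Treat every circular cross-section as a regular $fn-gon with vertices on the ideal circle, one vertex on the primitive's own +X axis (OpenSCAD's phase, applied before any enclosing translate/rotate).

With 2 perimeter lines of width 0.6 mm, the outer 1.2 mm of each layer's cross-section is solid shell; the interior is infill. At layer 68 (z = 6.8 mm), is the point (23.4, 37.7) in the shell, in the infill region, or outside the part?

shell

At z = 6.8 mm: the r=6 cylinder contributes a regular 12-gon of circumradius 6; the cube at (0.5, 5) is present — its section is the full 21×13.5 rectangle; Taking the union: the regions partially overlap (shared area 1.35 mm²), so overlapping operands fuse into one piece — 1 connected region; the cube at (2.5, 11.5) (footprint 26.5×27) is included at this height; Merging all regions: the regions partially overlap (shared area 133.00 mm²), so overlapping operands fuse into one piece — 1 connected region. Overall, the cross-section is a single solid region. The nearest boundary edge runs (2.50, 38.50)→(29.00, 38.50); distance from the point to it = 0.80 mm. The point is inside the cross-section, 0.80 mm from the nearest boundary — within the 1.2 mm shell band (2 × 0.6).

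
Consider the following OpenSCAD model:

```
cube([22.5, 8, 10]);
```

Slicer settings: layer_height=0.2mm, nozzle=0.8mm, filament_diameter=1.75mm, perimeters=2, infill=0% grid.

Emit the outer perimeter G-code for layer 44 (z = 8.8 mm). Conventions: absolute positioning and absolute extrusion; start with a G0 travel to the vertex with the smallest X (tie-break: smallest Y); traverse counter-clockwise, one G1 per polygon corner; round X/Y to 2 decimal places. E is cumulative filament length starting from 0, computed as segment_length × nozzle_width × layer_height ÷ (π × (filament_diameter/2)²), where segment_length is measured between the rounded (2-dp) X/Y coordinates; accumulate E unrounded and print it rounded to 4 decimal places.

G0 X0.00 Y0.00 Z8.80
G1 X22.50 Y0.00 E1.4967
G1 X22.50 Y8.00 E2.0289
G1 X0.00 Y8.00 E3.5256
G1 X0.00 Y0.00 E4.0577

At z = 8.8 mm: the cube (footprint 22.5×8) is included at this height. The outline is a single polygon with 4 vertices. Extrusion per mm of travel: 0.8 × 0.2 / (π × 0.875²) = 0.066520. Accumulating E over each segment gives final E = 4.0577.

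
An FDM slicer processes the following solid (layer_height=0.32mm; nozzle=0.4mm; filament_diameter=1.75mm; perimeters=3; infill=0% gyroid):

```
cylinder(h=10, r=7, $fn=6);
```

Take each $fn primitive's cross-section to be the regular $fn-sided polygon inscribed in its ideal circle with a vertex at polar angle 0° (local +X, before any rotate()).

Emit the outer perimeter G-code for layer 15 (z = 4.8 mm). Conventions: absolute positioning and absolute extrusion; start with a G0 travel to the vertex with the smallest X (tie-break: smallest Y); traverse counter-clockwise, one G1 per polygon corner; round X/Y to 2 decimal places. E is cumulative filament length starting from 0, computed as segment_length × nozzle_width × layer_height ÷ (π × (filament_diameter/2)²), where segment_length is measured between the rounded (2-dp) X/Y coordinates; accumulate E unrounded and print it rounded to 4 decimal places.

G0 X-7.00 Y0.00 Z4.80
G1 X-3.50 Y-6.06 E0.3724
G1 X3.50 Y-6.06 E0.7449
G1 X7.00 Y0.00 E1.1173
G1 X3.50 Y6.06 E1.4898
G1 X-3.50 Y6.06 E1.8623
G1 X-7.00 Y0.00 E2.2347

At z = 4.8 mm: the cylinder: section is a regular 6-gon, circumradius r=7. The outline is a single polygon with 6 vertices. Extrusion per mm of travel: 0.4 × 0.32 / (π × 0.875²) = 0.053216. Accumulating E over each segment gives final E = 2.2347.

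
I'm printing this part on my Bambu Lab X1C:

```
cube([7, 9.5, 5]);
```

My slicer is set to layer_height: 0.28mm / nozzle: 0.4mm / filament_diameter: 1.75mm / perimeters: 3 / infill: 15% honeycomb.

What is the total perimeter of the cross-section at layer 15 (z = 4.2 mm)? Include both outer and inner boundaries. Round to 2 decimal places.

33.00 mm

At z = 4.2 mm: the 7×9.5 cube contributes its full rectangle (perimeter 33.00 mm). Overall, the cross-section is a single solid region. Total boundary length (outer) = 33.00 mm.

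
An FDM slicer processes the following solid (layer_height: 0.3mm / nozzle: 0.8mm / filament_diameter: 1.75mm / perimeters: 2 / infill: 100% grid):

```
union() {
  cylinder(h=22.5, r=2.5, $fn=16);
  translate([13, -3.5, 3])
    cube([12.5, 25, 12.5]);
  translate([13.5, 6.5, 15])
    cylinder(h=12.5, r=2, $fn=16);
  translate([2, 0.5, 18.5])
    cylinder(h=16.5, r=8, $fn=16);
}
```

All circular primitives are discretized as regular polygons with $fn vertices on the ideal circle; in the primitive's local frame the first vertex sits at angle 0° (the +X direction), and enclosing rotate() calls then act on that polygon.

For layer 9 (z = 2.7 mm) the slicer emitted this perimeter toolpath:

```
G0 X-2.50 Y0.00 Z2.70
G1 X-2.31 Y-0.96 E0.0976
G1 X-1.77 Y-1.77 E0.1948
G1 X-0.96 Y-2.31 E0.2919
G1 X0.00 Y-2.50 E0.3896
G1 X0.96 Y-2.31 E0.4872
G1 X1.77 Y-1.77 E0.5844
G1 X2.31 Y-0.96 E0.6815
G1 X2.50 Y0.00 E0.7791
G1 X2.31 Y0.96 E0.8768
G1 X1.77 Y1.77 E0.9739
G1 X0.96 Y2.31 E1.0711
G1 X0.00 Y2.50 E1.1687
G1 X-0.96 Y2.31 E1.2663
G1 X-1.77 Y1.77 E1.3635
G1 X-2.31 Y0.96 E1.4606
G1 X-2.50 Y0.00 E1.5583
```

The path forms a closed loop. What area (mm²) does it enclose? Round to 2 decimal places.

19.16 mm²

Apply the shoelace formula to the sequence of (X, Y) vertices; enclosed area = 19.16 mm².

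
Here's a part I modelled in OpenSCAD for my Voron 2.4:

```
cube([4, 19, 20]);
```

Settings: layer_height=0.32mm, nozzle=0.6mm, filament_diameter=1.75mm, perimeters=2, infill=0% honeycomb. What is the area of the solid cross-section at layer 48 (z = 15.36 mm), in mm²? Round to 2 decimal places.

At z = 15.36 mm: the 4×19 cube contributes its full rectangle (area 76.00 mm²). Overall, the cross-section is a single solid region. Net area = 76.00 mm².

76.00 mm²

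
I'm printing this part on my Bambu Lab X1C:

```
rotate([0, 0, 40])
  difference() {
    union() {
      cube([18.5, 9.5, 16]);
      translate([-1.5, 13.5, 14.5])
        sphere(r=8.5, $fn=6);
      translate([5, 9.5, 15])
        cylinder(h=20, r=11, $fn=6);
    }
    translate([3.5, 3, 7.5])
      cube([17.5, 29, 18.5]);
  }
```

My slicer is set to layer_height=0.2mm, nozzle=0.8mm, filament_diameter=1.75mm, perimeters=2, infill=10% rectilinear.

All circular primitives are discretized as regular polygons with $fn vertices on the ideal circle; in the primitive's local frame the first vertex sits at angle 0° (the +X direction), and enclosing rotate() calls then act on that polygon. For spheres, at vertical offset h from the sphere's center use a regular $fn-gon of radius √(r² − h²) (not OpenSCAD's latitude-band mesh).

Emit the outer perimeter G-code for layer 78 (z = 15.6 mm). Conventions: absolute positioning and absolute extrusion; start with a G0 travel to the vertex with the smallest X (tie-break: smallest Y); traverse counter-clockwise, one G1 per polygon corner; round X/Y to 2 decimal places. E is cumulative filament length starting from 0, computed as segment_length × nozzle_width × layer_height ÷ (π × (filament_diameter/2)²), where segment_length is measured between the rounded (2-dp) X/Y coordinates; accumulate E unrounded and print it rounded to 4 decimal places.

G0 X-17.75 Y12.26 Z15.60
G1 X-16.28 Y3.96 E0.5607
G1 X-8.36 Y1.08 E1.1213
G1 X-7.12 Y2.12 E1.2290
G1 X-0.37 Y-0.34 E1.7069
G1 X8.06 Y6.73 E2.4387
G1 X8.06 Y6.76 E2.4407
G1 X14.17 Y11.89 E2.9714
G1 X12.24 Y14.19 E3.1712
G1 X0.75 Y4.55 E4.1688
G1 X-9.81 Y17.14 E5.2619
G1 X-11.29 Y17.68 E5.3667
G1 X-17.75 Y12.26 E5.9277

At z = 15.6 mm: the cube is present — its section is the full 18.5×9.5 rectangle; the r=8.5 sphere at (-1.5, 13.5) contributes a regular 6-gon of circumradius √(8.5²−1.1²) = 8.429; the cylinder at (5, 9.5): section is a regular 6-gon, circumradius r=11; Merging all regions: the regions partially overlap (shared area 238.23 mm²), so overlapping operands fuse into one piece — 1 connected region; the 17.5×29 cube at (3.5, 3) contributes its full rectangle; After the difference (first − rest): starting from that combined region, the 17.5×29 cube at (3.5, 3) partially overlaps it — only the 190.43 mm² overlap (of its 507.50 mm²) is removed, clipping the outline — 1 connected region; (whole slice rotated 40° about Z — lengths, areas and connectivity unchanged). The outline is a single polygon with 12 vertices. Extrusion per mm of travel: 0.8 × 0.2 / (π × 0.875²) = 0.066520. Accumulating E over each segment gives final E = 5.9277.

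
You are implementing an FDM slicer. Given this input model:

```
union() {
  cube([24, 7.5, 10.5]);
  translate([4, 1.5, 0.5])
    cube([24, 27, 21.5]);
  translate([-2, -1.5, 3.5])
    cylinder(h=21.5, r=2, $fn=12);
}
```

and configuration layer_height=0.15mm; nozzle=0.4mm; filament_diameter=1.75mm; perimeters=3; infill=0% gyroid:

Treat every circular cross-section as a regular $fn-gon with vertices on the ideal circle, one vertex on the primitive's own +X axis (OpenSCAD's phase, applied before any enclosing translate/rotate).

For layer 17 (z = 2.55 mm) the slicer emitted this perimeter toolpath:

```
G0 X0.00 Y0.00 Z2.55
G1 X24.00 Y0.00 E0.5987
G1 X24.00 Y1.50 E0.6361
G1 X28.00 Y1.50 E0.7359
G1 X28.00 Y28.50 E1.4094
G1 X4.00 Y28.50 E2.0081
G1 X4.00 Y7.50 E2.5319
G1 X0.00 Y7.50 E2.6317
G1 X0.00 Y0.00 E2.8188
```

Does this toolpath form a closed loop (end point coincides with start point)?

Start point (G0): (0.00, 0.00). End point (last G1): the path returns to the start — closed.

yes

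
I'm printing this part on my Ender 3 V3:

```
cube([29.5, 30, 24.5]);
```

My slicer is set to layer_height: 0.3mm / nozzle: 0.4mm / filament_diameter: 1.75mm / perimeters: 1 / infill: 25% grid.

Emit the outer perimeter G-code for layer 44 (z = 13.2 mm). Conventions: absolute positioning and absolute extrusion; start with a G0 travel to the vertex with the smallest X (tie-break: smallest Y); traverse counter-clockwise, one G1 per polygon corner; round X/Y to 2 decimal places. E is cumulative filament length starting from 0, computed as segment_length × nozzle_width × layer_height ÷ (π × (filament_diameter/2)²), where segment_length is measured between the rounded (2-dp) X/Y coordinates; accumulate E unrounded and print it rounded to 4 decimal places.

G0 X0.00 Y0.00 Z13.20
G1 X29.50 Y0.00 E1.4718
G1 X29.50 Y30.00 E2.9685
G1 X0.00 Y30.00 E4.4402
G1 X0.00 Y0.00 E5.9369

At z = 13.2 mm: the 29.5×30 cube contributes its full rectangle. The outline is a single polygon with 4 vertices. Extrusion per mm of travel: 0.4 × 0.3 / (π × 0.875²) = 0.049890. Accumulating E over each segment gives final E = 5.9369.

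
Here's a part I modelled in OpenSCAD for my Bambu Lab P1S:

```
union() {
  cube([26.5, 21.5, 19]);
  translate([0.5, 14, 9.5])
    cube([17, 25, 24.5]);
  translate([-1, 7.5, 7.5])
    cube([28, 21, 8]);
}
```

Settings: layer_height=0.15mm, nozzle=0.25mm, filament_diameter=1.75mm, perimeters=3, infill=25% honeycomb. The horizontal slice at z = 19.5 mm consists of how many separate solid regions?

At z = 19.5 mm: the cube is not intersected at this z (z outside [0, 19]); the cube at (0.5, 14) is present — its section is the full 17×25 rectangle; the cube at (-1, 7.5) does not reach this height (z outside [7.5, 15.5]); Taking the union: only the 17×25 cube at (0.5, 14) is present, so the union is just that shape — 1 connected region. The result has 1 disconnected region.

1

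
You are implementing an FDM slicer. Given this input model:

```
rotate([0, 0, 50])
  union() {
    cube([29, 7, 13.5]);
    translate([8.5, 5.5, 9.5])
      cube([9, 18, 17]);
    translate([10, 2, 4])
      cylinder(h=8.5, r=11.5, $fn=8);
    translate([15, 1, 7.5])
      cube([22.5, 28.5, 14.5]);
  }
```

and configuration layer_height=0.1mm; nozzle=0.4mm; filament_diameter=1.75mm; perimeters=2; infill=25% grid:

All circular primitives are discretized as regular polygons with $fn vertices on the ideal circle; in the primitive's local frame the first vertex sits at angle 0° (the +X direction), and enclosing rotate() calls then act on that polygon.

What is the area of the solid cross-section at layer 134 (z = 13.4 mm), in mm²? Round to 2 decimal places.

At z = 13.4 mm: the 29×7 cube contributes its full rectangle (area 203.00 mm²); the cube at (8.5, 5.5) is present — its section is the full 9×18 rectangle (area 162.00 mm²); the cylinder at (10, 2) does not reach this height (z outside [4, 12.5]); the cube at (15, 1) is present — its section is the full 22.5×28.5 rectangle (area 641.25 mm²); Taking the union: the regions partially overlap — summed areas 1006.25 mm² minus the doubly-counted overlap 138.75 mm² gives 867.50 mm² — area = 867.50 mm²; (whole slice rotated 50° about Z — lengths, areas and connectivity unchanged). Overall, the cross-section is a single solid region. Net area = 867.50 mm².

867.50 mm²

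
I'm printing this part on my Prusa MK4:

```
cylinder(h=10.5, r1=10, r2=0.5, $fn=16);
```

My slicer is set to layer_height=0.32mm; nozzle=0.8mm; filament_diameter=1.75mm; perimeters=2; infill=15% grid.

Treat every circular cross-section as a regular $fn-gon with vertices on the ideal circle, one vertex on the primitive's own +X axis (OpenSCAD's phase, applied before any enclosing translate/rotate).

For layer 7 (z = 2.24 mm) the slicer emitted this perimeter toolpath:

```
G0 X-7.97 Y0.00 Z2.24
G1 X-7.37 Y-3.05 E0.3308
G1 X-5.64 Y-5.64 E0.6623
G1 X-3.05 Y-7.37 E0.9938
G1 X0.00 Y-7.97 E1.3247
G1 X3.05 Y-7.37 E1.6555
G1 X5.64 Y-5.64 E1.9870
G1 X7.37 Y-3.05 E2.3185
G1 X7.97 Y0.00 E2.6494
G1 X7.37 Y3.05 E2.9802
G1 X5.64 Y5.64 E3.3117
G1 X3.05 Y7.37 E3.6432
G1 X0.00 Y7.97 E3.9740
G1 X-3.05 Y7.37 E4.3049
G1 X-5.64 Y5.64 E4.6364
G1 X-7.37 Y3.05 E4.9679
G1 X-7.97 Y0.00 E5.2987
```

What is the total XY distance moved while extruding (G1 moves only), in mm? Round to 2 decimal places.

Sum the Euclidean lengths of each G1 segment: total = 49.78 mm.

49.78 mm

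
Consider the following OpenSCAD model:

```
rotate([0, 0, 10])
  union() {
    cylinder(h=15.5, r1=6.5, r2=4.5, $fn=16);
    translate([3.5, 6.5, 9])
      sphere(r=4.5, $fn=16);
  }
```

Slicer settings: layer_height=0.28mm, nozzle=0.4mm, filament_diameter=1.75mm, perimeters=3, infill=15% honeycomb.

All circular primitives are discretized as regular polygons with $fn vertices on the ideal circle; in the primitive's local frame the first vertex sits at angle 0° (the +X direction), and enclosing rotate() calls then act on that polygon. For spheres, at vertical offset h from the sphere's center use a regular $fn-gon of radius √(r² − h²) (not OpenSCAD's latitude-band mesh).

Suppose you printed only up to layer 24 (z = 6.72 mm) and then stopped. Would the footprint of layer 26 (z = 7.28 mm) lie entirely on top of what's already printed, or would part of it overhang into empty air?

part overhangs

Compare the two slices. At z = 6.72: the cone (r1=6.5→r2=4.5) has section circumradius 5.633 here — a regular 16-gon (area = (16/2)·5.633²·sin(360°/16) = 97.14 mm²); the r=4.5 sphere at (3.5, 6.5) contributes a regular 16-gon of circumradius √(4.5²−2.28²) = 3.880 (area = (16/2)·3.880²·sin(360°/16) = 46.08 mm²); Taking the union: the regions partially overlap — summed areas 143.22 mm² minus the doubly-counted overlap 7.77 mm² gives 135.45 mm² — area = 135.45 mm²; (rotated 10° about Z; rotation is an isometry so areas/perimeters/island counts are preserved). At z = 7.28: the cone contributes a regular 16-gon of circumradius 5.561 (interpolated between r1=6.5 and r2=4.5 at t=0.470) (area = (16/2)·5.561²·sin(360°/16) = 94.66 mm²); the sphere at (3.5, 6.5): section is a regular 16-gon, circumradius = √(r²−h²) = √(4.5²−1.72²) = 4.158 (area = (16/2)·4.158²·sin(360°/16) = 52.94 mm²); Combining (union): the regions partially overlap — summed areas 147.60 mm² minus the doubly-counted overlap 9.13 mm² gives 138.47 mm² — area = 138.47 mm²; (whole slice rotated 10° about Z — lengths, areas and connectivity unchanged). Checking containment: at z = 7.28 the cross-section extends beyond the z = 6.72 cross-section by about 5.04 mm².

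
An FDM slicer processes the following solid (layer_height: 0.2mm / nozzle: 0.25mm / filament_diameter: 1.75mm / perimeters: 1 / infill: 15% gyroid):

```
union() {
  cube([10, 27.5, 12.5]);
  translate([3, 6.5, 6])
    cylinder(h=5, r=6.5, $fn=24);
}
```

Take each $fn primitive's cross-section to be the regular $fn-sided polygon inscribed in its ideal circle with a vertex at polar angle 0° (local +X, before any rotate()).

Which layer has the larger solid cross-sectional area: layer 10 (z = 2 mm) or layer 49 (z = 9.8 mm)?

layer 49 (z = 9.8 mm)

Layer 10 (z = 2): the cube is present — its section is the full 10×27.5 rectangle (area 275.00 mm²); the cylinder at (3, 6.5) does not reach this height (z outside [6, 11]); Combining (union): only the 10×27.5 cube is present, so the union is just that shape — area = 275.00 mm². So its area = 275.00 mm². Layer 49 (z = 9.8): the cube is present — its section is the full 10×27.5 rectangle (area 275.00 mm²); the cylinder at (3, 6.5): section is a regular 24-gon, circumradius r=6.5 (area = (24/2)·6.500²·sin(360°/24) = 131.22 mm²); Merging all regions: the regions partially overlap — summed areas 406.22 mm² minus the doubly-counted overlap 102.94 mm² gives 303.29 mm² — area = 303.29 mm². So its area = 303.29 mm². Layer 49 is larger (303.29 vs 275.00 mm²).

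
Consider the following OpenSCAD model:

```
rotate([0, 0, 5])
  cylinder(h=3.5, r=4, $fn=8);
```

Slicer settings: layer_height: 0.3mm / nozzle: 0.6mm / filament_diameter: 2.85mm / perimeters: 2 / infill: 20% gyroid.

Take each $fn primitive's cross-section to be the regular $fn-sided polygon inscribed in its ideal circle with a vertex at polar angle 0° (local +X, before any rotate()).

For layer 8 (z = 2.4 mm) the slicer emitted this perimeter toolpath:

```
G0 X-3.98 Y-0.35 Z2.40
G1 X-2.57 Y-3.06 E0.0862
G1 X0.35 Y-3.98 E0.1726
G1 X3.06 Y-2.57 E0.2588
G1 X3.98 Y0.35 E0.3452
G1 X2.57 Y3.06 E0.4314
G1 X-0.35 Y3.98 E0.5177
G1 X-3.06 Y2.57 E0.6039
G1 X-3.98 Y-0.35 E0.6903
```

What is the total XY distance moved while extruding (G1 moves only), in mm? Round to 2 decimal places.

Sum the Euclidean lengths of each G1 segment: total = 24.47 mm.

24.47 mm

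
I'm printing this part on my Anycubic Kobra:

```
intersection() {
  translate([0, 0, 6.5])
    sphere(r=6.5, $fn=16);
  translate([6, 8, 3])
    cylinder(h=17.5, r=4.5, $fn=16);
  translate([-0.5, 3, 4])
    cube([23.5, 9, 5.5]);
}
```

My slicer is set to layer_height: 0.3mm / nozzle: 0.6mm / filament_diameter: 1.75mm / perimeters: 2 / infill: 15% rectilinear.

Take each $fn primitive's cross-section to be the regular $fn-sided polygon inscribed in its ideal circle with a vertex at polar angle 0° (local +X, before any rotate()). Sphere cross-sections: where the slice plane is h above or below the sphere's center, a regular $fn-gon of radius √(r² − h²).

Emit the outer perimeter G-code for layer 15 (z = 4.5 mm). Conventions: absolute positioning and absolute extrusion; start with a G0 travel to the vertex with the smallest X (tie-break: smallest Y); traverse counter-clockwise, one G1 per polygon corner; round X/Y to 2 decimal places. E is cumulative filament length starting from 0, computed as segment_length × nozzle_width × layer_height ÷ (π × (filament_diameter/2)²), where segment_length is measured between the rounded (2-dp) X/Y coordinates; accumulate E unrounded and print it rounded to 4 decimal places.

At z = 4.5 mm: the sphere: section is a regular 16-gon, circumradius = √(r²−h²) = √(6.5²−2²) = 6.185; the cylinder at (6, 8): section is a regular 16-gon, circumradius r=4.5; the cube at (-0.5, 3) (footprint 23.5×9) is included at this height; After intersecting: the r=4.5 cylinder at (6, 8) partially overlaps the r=6.5 sphere; clipping to the common part keeps 1.24 mm²; the running intersection lies inside the 23.5×9 cube at (-0.5, 3), so it is kept whole — 1 connected region. The outline is a single polygon with 6 vertices. Extrusion per mm of travel: 0.6 × 0.3 / (π × 0.875²) = 0.074835. Accumulating E over each segment gives final E = 0.5052.

G0 X2.20 Y5.75 Z4.50
G1 X2.82 Y4.82 E0.0836
G1 X4.28 Y3.84 E0.2152
G1 X4.80 Y3.74 E0.2549
G1 X4.37 Y4.37 E0.3119
G1 X2.37 Y5.71 E0.4921
G1 X2.20 Y5.75 E0.5052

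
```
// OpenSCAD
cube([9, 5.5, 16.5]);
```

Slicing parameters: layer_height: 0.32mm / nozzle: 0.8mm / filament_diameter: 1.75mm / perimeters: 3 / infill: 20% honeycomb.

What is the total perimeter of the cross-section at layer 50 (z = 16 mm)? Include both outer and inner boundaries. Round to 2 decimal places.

At z = 16 mm: the cube is present — its section is the full 9×5.5 rectangle (perimeter 29.00 mm). Overall, the cross-section is a single solid region. Total boundary length (outer) = 29.00 mm.

29.00 mm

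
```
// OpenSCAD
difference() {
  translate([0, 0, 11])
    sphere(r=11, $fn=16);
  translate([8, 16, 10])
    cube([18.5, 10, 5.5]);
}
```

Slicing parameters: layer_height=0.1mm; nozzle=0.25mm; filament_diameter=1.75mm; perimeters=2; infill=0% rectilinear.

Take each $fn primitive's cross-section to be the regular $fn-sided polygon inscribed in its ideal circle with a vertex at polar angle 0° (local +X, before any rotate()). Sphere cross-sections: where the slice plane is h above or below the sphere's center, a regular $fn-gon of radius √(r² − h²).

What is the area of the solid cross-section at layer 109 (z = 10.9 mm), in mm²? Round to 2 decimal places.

370.41 mm²

At z = 10.9 mm: the r=11 sphere slices to a regular 16-gon of circumradius 11.000 (√(r²−h²) with h=0.1 from center) (area = (16/2)·11.000²·sin(360°/16) = 370.41 mm²); the 18.5×10 cube at (8, 16) contributes its full rectangle (area 185.00 mm²); Taking the first minus the rest: starting from the r=11 sphere (370.41 mm²), the 18.5×10 cube at (8, 16) misses the remaining region (no effect) — area = 370.41 mm². Overall, the cross-section is a single solid region. Net area = 370.41 mm².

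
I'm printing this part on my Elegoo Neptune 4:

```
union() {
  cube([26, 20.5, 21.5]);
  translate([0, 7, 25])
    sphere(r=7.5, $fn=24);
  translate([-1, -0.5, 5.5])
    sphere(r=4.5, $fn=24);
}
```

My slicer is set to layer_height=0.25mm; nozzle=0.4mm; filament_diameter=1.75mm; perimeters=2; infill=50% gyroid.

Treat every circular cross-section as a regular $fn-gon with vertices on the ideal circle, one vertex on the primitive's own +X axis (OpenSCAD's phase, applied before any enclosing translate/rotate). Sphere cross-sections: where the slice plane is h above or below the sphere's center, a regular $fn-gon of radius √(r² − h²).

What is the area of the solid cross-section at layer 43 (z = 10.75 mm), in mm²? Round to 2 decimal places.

533.00 mm²

At z = 10.75 mm: the cube is present — its section is the full 26×20.5 rectangle (area 533.00 mm²); the sphere at (0, 7) does not reach this height (|z−center|=14.250 > r=7.5); the sphere at (-1, -0.5) is not intersected at this z (|z−center|=5.250 > r=4.5); Taking the union: only the 26×20.5 cube is present, so the union is just that shape — area = 533.00 mm². Overall, the cross-section is a single solid region. Net area = 533.00 mm².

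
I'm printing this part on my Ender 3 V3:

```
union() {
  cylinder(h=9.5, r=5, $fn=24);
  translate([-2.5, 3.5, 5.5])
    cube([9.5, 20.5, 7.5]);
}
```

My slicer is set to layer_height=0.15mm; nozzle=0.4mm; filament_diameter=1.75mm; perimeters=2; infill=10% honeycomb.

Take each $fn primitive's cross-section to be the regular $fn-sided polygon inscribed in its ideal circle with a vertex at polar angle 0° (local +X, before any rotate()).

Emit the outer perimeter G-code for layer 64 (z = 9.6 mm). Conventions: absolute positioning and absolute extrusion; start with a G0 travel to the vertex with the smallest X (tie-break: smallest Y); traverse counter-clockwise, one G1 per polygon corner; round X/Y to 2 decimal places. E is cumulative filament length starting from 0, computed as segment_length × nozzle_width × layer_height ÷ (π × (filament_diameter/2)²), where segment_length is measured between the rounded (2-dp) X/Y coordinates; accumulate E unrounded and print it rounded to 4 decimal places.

At z = 9.6 mm: the cylinder is absent (z outside [0, 9.5]); the cube at (-2.5, 3.5) (footprint 9.5×20.5) is included at this height; Taking the union: only the 9.5×20.5 cube at (-2.5, 3.5) is present, so the union is just that shape — 1 connected region. The outline is a single polygon with 4 vertices. Extrusion per mm of travel: 0.4 × 0.15 / (π × 0.875²) = 0.024945. Accumulating E over each segment gives final E = 1.4967.

G0 X-2.50 Y3.50 Z9.60
G1 X7.00 Y3.50 E0.2370
G1 X7.00 Y24.00 E0.7484
G1 X-2.50 Y24.00 E0.9853
G1 X-2.50 Y3.50 E1.4967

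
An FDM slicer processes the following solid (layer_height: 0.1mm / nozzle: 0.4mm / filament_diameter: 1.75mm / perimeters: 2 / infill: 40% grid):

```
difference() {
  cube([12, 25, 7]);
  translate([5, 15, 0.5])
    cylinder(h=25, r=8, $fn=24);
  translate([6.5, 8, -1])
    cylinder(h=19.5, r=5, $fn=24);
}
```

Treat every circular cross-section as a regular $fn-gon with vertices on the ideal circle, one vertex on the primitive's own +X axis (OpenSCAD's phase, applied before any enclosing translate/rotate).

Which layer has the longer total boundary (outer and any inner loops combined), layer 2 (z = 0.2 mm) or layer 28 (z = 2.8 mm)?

Layer 2 (z = 0.2): the cube is present — its section is the full 12×25 rectangle (perimeter 74.00 mm); the cylinder at (5, 15) is not intersected at this z (z outside [0.5, 25.5]); the cylinder at (6.5, 8): section is a regular 24-gon, circumradius r=5 (perimeter = 2·24·5.000·sin(180°/24) = 31.33 mm); Subtracting the remaining from the first: starting from the 12×25 cube, the r=5 cylinder at (6.5, 8) lies wholly inside it (removes its full 77.65 mm² and its 31.33 mm outline becomes a hole wall) — boundary (outer + 1 inner loop) = 105.33 mm. So its perimeter = 105.33 mm. Layer 28 (z = 2.8): the 12×25 cube contributes its full rectangle (perimeter 74.00 mm); the r=8 cylinder at (5, 15) gives a regular 24-gon of circumradius 8 (constant along its height) (perimeter = 2·24·8.000·sin(180°/24) = 50.12 mm); the cylinder at (6.5, 8): section is a regular 24-gon, circumradius r=5 (perimeter = 2·24·5.000·sin(180°/24) = 31.33 mm); Subtracting the remaining from the first: starting from the 12×25 cube, the r=8 cylinder at (5, 15) partially overlaps it — only the 168.46 mm² overlap (of its 198.77 mm²) is removed, clipping the outline; the r=5 cylinder at (6.5, 8) partially overlaps it — only the 36.36 mm² overlap (of its 77.65 mm²) is removed, clipping the outline — boundary = 88.88 mm. So its perimeter = 88.88 mm. Layer 2 is larger (105.33 vs 88.88 mm).

layer 2 (z = 0.2 mm)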